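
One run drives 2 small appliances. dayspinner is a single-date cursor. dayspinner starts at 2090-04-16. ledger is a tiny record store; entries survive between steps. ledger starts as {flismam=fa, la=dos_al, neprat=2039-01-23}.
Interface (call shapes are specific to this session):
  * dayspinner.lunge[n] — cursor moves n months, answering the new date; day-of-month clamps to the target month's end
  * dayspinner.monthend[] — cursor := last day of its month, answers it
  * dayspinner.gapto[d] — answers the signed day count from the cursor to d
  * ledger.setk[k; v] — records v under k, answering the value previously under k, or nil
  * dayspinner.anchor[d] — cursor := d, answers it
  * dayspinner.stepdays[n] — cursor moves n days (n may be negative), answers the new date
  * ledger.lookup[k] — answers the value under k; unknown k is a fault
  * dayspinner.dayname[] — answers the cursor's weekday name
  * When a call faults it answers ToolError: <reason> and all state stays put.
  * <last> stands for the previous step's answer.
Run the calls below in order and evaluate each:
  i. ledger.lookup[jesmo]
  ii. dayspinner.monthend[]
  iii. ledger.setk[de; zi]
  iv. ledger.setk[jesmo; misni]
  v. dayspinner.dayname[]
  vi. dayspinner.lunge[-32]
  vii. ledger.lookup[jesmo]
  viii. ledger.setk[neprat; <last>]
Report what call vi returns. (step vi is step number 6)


>> ledger.lookup(k→jesmo)
<< ToolError: no such key jesmo
>> dayspinner.monthend()
<< 2090-04-30
>> ledger.setk(k→de, v→zi)
<< nil
>> ledger.setk(k→jesmo, v→misni)
<< nil
>> dayspinner.dayname()
<< Sunday
>> dayspinner.lunge(n→-32)
<< 2087-08-30
>> ledger.lookup(k→jesmo)
<< misni
>> ledger.setk(k→neprat, v→<last>)
<< 2039-01-23

Answer: 2087-08-30


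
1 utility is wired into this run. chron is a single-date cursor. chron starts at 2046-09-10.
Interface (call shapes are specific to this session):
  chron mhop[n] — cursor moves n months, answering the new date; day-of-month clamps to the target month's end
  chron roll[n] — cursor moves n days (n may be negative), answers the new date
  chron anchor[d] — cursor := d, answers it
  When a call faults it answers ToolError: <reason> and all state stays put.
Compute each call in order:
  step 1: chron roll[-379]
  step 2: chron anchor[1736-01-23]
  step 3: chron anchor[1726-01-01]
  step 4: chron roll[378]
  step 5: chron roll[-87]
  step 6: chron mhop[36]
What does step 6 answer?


Answer: 1729-10-19

Derivation:
I use chron roll using n: -379, and see 2045-08-27.
I run chron anchor using d: 1736-01-23: 1736-01-23.
I call chron anchor using d: 1726-01-01, and get 1726-01-01.
I try chron roll using n: 378, which returns 1727-01-14.
Invoking chron roll using n: -87, and get 1726-10-19.
Next I call chron mhop using n: 36, giving 1729-10-19.


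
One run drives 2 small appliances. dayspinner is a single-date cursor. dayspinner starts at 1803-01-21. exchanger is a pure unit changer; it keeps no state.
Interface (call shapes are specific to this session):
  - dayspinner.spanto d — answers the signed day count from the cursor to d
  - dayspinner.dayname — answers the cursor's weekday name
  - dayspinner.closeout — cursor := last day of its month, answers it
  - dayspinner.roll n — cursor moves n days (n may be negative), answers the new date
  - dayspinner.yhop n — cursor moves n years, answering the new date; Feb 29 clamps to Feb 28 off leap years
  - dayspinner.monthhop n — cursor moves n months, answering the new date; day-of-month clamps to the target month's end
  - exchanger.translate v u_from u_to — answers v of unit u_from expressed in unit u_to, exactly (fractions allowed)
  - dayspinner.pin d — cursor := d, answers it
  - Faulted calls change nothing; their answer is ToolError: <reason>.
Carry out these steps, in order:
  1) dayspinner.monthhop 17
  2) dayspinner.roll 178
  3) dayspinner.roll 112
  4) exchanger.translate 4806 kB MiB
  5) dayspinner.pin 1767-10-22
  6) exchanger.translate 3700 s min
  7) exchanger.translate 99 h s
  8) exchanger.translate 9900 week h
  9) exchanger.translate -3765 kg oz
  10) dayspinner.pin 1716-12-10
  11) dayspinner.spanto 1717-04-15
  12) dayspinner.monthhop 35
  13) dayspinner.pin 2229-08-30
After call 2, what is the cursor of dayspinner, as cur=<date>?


Answer: cur=1804-12-16

Derivation:
Step: monthhop[n→17]
Result: 1804-06-21
Step: roll[n→178]
Result: 1804-12-16
Step: roll[n→112]
Result: 1805-04-07
Step: translate[v→4806; u_from→kB; u_to→MiB]
Result: 300375/65536
Step: pin[d→1767-10-22]
Result: 1767-10-22
Step: translate[v→3700; u_from→s; u_to→min]
Result: 185/3
Step: translate[v→99; u_from→h; u_to→s]
Result: 356400
Step: translate[v→9900; u_from→week; u_to→h]
Result: 1663200
Step: translate[v→-3765; u_from→kg; u_to→oz]
Result: -6024000000000/45359237
Step: pin[d→1716-12-10]
Result: 1716-12-10
Step: spanto[d→1717-04-15]
Result: 126
Step: monthhop[n→35]
Result: 1719-11-10
Step: pin[d→2229-08-30]
Result: 2229-08-30


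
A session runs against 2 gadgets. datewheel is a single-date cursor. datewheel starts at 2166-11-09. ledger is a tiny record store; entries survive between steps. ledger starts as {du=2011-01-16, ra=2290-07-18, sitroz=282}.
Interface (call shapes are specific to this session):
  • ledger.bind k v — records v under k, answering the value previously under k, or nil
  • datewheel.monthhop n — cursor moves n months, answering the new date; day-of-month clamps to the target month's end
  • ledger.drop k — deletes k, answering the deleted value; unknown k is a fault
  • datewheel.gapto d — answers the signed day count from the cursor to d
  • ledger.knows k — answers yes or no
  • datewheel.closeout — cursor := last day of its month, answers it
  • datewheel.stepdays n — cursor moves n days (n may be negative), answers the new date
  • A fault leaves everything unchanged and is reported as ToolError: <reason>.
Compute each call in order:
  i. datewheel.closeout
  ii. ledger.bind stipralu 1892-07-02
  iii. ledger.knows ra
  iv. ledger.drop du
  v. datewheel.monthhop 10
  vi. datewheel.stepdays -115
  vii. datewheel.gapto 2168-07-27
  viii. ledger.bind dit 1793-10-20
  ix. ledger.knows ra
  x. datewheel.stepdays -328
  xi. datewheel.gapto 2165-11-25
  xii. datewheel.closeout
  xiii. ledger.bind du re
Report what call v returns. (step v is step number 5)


Answer: 2167-09-30

Derivation:
>>> datewheel.closeout
  2166-11-30
>>> ledger.bind k='stipralu' v='1892-07-02'
  nil
>>> ledger.knows k='ra'
  yes
>>> ledger.drop k='du'
  2011-01-16
>>> datewheel.monthhop n='10'
  2167-09-30
>>> datewheel.stepdays n='-115'
  2167-06-07
>>> datewheel.gapto d='2168-07-27'
  416
>>> ledger.bind k='dit' v='1793-10-20'
  nil
>>> ledger.knows k='ra'
  yes
>>> datewheel.stepdays n='-328'
  2166-07-14
>>> datewheel.gapto d='2165-11-25'
  -231
>>> datewheel.closeout
  2166-07-31
>>> ledger.bind k='du' v='re'
  nil


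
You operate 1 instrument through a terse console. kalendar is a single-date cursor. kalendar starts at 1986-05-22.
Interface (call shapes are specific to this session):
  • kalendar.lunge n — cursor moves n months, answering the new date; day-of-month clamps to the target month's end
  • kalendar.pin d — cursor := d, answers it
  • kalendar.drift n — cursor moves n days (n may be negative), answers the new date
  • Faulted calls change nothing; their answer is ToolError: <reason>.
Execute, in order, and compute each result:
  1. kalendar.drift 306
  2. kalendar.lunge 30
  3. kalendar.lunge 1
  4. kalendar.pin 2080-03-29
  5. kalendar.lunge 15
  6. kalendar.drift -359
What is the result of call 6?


Answer: 2080-07-05

Derivation:
-> drift(n→306)
<- 1987-03-24
-> lunge(n→30)
<- 1989-09-24
-> lunge(n→1)
<- 1989-10-24
-> pin(d→2080-03-29)
<- 2080-03-29
-> lunge(n→15)
<- 2081-06-29
-> drift(n→-359)
<- 2080-07-05


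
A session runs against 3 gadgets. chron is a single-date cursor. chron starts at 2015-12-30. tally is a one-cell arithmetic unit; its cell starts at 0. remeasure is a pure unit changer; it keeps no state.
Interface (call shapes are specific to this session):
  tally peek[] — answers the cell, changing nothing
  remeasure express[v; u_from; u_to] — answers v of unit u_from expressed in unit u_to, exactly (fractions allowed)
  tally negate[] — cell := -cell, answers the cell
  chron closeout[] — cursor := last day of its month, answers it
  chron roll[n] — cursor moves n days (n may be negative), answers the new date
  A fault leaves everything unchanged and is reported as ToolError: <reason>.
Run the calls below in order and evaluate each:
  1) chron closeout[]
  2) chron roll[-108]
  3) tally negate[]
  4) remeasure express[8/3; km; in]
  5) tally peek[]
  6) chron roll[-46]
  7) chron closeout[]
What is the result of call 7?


>> chron closeout()
<< 2015-12-31
>> chron roll(-108)
<< 2015-09-14
>> tally negate()
<< 0
>> remeasure express(8/3, km, in)
<< 40000000/381
>> tally peek()
<< 0
>> chron roll(-46)
<< 2015-07-30
>> chron closeout()
<< 2015-07-31

Answer: 2015-07-31


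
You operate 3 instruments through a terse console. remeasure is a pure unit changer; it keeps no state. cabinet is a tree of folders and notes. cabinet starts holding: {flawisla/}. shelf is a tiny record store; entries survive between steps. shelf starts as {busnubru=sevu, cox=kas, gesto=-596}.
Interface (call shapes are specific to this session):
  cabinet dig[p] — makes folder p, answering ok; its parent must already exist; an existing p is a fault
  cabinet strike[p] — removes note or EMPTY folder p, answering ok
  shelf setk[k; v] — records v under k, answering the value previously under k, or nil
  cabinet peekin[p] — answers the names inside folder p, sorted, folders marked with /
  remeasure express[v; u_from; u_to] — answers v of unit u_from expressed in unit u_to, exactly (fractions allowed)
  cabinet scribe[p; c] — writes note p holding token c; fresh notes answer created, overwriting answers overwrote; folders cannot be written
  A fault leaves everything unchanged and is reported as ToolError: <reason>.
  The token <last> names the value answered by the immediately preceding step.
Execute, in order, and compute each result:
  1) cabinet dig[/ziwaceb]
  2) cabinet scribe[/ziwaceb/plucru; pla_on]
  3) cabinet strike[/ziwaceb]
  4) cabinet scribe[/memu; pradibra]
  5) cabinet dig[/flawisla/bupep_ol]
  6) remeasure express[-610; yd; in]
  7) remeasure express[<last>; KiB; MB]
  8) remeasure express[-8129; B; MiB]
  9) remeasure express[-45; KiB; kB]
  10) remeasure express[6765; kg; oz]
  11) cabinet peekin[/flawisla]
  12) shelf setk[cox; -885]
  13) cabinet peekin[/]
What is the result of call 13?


Answer: [flawisla/, memu, ziwaceb/]

Derivation:
Calling cabinet dig passing /ziwaceb, which returns ok.
Using cabinet scribe passing /ziwaceb/plucru, pla_on, which returns created.
Next I call cabinet strike passing /ziwaceb, which returns ToolError: not empty.
I use cabinet scribe passing /memu, pradibra: created.
Now I run cabinet dig passing /flawisla/bupep_ol: ok.
Now I run remeasure express passing -610, yd, in, and see -21960.
I invoke remeasure express passing <last>, KiB, MB, and observe -70272/3125.
I use remeasure express passing -8129, B, MiB, which returns -8129/1048576.
Then remeasure express passing -45, KiB, kB, and see -1152/25.
Now I run remeasure express passing 6765, kg, oz, yielding 984000000000/4123567.
Calling cabinet peekin passing /flawisla, and observe [bupep_ol/].
Calling shelf setk passing cox, -885, — result: kas.
I call cabinet peekin passing /, → [flawisla/, memu, ziwaceb/].


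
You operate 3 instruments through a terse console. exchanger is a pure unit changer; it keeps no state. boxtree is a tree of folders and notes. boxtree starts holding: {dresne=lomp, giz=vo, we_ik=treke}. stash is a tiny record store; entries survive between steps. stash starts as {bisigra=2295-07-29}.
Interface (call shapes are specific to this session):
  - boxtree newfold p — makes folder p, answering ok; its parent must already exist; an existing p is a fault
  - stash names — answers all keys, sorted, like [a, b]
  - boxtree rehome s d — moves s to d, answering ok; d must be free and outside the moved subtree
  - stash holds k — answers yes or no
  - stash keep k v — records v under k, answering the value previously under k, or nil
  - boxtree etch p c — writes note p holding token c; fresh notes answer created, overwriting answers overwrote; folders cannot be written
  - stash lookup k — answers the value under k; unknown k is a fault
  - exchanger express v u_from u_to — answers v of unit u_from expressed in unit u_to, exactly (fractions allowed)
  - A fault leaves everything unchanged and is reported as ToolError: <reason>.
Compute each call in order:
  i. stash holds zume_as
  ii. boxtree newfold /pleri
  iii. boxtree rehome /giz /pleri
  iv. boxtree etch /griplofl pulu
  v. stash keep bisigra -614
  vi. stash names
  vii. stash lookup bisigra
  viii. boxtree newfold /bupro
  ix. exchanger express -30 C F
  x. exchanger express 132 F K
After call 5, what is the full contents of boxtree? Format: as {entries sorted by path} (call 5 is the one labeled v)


! 1. stash holds(k=zume_as) ~> no
! 2. boxtree newfold(p=/pleri) ~> ok
! 3. boxtree rehome(s=/giz, d=/pleri) ~> ToolError: exists
! 4. boxtree etch(p=/griplofl, c=pulu) ~> created
! 5. stash keep(k=bisigra, v=-614) ~> 2295-07-29
! 6. stash names() ~> [bisigra]
! 7. stash lookup(k=bisigra) ~> -614
! 8. boxtree newfold(p=/bupro) ~> ok
! 9. exchanger express(v=-30, u_from=C, u_to=F) ~> -22
! 10. exchanger express(v=132, u_from=F, u_to=K) ~> 59167/180

Answer: {dresne=lomp, giz=vo, griplofl=pulu, pleri/, we_ik=treke}


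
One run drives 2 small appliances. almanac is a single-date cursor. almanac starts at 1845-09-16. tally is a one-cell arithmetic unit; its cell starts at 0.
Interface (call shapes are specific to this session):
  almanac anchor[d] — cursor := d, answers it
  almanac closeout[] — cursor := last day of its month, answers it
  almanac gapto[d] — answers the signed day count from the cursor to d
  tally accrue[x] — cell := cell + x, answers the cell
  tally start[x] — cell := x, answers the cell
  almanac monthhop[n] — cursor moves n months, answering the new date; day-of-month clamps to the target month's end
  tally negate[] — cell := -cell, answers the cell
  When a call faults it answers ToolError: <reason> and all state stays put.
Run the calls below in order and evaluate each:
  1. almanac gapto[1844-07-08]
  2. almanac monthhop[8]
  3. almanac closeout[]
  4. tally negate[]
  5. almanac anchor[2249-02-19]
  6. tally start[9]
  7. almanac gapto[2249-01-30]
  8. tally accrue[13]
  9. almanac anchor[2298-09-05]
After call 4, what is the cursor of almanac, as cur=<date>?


# almanac gapto(1844-07-08) => -435
# almanac monthhop(8) => 1846-05-16
# almanac closeout() => 1846-05-31
# tally negate() => 0
# almanac anchor(2249-02-19) => 2249-02-19
# tally start(9) => 9
# almanac gapto(2249-01-30) => -20
# tally accrue(13) => 22
# almanac anchor(2298-09-05) => 2298-09-05

Answer: cur=1846-05-31


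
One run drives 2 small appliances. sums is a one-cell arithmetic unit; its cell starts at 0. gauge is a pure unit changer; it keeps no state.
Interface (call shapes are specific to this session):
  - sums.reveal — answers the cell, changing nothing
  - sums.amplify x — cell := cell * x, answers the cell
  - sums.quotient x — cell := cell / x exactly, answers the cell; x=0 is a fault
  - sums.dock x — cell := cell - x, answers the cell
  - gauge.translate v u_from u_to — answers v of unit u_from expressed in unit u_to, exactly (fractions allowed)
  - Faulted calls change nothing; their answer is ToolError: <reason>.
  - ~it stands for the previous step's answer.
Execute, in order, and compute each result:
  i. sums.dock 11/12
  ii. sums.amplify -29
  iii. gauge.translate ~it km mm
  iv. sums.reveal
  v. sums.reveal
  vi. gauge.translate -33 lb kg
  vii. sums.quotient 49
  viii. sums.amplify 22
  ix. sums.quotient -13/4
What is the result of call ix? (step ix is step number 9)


[in] dock x→11/12
[out] -11/12
[in] amplify x→-29
[out] 319/12
[in] translate v→~it u_from→km u_to→mm
[out] 79750000/3
[in] reveal
[out] 319/12
[in] reveal
[out] 319/12
[in] translate v→-33 u_from→lb u_to→kg
[out] -1496854821/100000000
[in] quotient x→49
[out] 319/588
[in] amplify x→22
[out] 3509/294
[in] quotient x→-13/4
[out] -7018/1911

Answer: -7018/1911


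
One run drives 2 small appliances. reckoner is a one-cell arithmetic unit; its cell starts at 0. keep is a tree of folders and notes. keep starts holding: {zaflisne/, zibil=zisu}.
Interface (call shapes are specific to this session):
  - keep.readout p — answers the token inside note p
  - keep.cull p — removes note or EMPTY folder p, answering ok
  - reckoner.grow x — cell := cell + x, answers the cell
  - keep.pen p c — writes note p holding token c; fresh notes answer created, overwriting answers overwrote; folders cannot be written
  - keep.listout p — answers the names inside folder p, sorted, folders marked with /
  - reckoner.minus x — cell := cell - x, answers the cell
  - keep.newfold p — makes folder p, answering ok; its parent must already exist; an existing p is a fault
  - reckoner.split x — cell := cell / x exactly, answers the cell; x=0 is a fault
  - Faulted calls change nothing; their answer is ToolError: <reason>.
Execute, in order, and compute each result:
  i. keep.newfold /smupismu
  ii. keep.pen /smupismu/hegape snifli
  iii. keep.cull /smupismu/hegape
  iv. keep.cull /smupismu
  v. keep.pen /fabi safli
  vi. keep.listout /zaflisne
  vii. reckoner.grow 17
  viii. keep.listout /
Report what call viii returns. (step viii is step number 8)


Answer: [fabi, zaflisne/, zibil]

Derivation:
! 1. keep.newfold(p=/smupismu) == ok
! 2. keep.pen(p=/smupismu/hegape, c=snifli) == created
! 3. keep.cull(p=/smupismu/hegape) == ok
! 4. keep.cull(p=/smupismu) == ok
! 5. keep.pen(p=/fabi, c=safli) == created
! 6. keep.listout(p=/zaflisne) == []
! 7. reckoner.grow(x=17) == 17
! 8. keep.listout(p=/) == [fabi, zaflisne/, zibil]


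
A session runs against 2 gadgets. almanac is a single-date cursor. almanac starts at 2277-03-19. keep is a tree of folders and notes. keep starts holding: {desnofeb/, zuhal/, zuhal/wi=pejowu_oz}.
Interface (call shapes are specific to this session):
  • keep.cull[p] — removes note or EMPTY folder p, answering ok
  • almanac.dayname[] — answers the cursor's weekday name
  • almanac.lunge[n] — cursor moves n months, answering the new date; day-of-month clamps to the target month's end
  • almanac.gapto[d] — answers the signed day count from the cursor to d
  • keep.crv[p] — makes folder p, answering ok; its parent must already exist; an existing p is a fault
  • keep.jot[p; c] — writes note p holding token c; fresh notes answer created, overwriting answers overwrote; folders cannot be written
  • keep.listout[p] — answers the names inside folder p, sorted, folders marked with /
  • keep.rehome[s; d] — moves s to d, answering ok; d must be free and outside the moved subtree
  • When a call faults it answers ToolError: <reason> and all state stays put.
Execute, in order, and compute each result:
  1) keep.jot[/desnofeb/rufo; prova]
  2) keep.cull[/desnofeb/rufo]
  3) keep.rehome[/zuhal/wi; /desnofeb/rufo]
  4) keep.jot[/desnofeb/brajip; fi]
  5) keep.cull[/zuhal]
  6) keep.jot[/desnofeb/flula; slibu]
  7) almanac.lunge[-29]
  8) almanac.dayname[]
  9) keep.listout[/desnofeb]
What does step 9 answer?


;; 1. keep.jot(p→/desnofeb/rufo, c→prova) == created
;; 2. keep.cull(p→/desnofeb/rufo) == ok
;; 3. keep.rehome(s→/zuhal/wi, d→/desnofeb/rufo) == ok
;; 4. keep.jot(p→/desnofeb/brajip, c→fi) == created
;; 5. keep.cull(p→/zuhal) == ok
;; 6. keep.jot(p→/desnofeb/flula, c→slibu) == created
;; 7. almanac.lunge(n→-29) == 2274-10-19
;; 8. almanac.dayname() == Monday
;; 9. keep.listout(p→/desnofeb) == [brajip, flula, rufo]

Answer: [brajip, flula, rufo]


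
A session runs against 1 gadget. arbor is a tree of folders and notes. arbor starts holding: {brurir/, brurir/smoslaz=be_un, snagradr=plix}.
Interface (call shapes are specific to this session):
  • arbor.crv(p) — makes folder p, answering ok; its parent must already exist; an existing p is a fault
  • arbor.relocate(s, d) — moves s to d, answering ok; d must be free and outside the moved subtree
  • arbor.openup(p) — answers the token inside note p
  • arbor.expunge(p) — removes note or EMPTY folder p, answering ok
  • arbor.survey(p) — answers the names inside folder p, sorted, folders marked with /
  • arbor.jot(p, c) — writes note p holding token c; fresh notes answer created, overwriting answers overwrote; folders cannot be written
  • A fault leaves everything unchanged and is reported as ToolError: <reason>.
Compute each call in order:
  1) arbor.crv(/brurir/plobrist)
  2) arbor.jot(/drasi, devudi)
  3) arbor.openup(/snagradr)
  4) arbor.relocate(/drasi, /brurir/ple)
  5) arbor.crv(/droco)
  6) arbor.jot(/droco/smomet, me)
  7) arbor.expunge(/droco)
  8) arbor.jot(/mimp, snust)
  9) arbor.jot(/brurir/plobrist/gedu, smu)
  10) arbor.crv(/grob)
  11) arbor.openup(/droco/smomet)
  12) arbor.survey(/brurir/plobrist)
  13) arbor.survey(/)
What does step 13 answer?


→ arbor.crv(/brurir/plobrist)
← ok
→ arbor.jot(/drasi, devudi)
← created
→ arbor.openup(/snagradr)
← plix
→ arbor.relocate(/drasi, /brurir/ple)
← ok
→ arbor.crv(/droco)
← ok
→ arbor.jot(/droco/smomet, me)
← created
→ arbor.expunge(/droco)
← ToolError: not empty
→ arbor.jot(/mimp, snust)
← created
→ arbor.jot(/brurir/plobrist/gedu, smu)
← created
→ arbor.crv(/grob)
← ok
→ arbor.openup(/droco/smomet)
← me
→ arbor.survey(/brurir/plobrist)
← [gedu]
→ arbor.survey(/)
← [brurir/, droco/, grob/, mimp, snagradr]

Answer: [brurir/, droco/, grob/, mimp, snagradr]


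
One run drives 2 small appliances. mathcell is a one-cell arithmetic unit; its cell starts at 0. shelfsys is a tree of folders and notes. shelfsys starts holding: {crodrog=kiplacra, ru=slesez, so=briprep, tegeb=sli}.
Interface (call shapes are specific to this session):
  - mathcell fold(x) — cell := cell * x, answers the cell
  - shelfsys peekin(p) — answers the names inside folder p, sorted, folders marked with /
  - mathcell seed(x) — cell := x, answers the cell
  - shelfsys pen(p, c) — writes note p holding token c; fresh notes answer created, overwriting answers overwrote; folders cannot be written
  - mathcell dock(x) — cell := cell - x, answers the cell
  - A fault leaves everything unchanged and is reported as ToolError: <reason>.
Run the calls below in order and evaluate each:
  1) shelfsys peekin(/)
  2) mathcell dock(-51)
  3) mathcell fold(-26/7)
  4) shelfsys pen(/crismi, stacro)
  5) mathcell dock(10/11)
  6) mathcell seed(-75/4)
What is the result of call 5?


~$ shelfsys peekin p=/
[out] [crodrog, ru, so, tegeb]
~$ mathcell dock x=-51
[out] 51
~$ mathcell fold x=-26/7
[out] -1326/7
~$ shelfsys pen p=/crismi c=stacro
[out] created
~$ mathcell dock x=10/11
[out] -14656/77
~$ mathcell seed x=-75/4
[out] -75/4

Answer: -14656/77


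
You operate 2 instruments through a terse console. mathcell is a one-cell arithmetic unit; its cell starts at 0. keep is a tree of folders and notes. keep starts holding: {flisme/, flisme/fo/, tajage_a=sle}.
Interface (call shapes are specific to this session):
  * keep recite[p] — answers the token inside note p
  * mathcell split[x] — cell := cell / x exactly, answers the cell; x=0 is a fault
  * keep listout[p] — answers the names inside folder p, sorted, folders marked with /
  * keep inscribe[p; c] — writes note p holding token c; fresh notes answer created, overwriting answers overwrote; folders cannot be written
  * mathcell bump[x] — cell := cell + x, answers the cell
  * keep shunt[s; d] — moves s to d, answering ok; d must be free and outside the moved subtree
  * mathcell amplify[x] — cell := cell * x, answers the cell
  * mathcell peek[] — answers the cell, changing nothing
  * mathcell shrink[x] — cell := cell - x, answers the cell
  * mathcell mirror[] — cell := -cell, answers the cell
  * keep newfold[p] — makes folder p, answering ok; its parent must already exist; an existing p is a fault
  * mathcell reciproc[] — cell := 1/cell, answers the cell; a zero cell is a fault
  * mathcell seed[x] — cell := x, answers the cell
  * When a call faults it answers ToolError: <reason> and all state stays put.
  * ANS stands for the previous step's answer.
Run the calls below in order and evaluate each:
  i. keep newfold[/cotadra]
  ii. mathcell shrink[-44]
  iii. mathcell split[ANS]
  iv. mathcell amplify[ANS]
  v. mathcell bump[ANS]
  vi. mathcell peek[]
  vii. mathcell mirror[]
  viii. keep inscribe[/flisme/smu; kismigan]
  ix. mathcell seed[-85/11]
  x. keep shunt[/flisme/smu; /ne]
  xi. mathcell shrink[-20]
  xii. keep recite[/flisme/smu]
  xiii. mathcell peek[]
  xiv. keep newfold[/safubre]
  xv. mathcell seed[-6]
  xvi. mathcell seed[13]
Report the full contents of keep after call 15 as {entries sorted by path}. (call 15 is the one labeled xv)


~$ keep newfold /cotadra
= ok
~$ mathcell shrink -44
= 44
~$ mathcell split ANS
= 1
~$ mathcell amplify ANS
= 1
~$ mathcell bump ANS
= 2
~$ mathcell peek
= 2
~$ mathcell mirror
= -2
~$ keep inscribe /flisme/smu kismigan
= created
~$ mathcell seed -85/11
= -85/11
~$ keep shunt /flisme/smu /ne
= ok
~$ mathcell shrink -20
= 135/11
~$ keep recite /flisme/smu
= ToolError: not found
~$ mathcell peek
= 135/11
~$ keep newfold /safubre
= ok
~$ mathcell seed -6
= -6
~$ mathcell seed 13
= 13

Answer: {cotadra/, flisme/, flisme/fo/, ne=kismigan, safubre/, tajage_a=sle}


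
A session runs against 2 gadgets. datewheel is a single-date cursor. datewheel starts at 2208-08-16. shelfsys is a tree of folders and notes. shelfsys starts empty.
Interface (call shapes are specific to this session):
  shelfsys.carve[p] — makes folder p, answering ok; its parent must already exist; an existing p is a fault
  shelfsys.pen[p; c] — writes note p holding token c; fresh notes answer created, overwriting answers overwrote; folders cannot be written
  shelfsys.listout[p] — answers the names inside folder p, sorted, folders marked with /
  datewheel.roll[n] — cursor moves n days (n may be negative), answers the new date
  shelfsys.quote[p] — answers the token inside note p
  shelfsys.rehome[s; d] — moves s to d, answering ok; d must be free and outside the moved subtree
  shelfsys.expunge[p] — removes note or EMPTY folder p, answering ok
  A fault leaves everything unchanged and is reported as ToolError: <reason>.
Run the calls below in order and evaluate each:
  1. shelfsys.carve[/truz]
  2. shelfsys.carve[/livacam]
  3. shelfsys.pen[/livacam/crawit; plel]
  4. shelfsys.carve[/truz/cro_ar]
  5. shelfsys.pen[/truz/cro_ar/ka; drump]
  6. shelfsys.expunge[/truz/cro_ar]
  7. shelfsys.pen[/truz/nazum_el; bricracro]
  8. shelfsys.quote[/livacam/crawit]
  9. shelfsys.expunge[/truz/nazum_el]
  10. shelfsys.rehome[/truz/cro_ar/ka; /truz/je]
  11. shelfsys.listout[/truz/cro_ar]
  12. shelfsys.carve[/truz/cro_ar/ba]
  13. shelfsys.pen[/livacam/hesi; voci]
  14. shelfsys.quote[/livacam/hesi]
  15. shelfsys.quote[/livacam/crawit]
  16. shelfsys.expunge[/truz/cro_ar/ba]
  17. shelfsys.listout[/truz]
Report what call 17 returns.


Answer: [cro_ar/, je]

Derivation:
I run shelfsys.carve(/truz), and observe ok.
Then shelfsys.carve(/livacam), giving ok.
I invoke shelfsys.pen(/livacam/crawit, plel), and observe created.
Using shelfsys.carve(/truz/cro_ar), yielding ok.
Next I call shelfsys.pen(/truz/cro_ar/ka, drump): created.
I use shelfsys.expunge(/truz/cro_ar), and see ToolError: not empty.
I call shelfsys.pen(/truz/nazum_el, bricracro), which returns created.
I invoke shelfsys.quote(/livacam/crawit), and see plel.
I try shelfsys.expunge(/truz/nazum_el), and observe ok.
I run shelfsys.rehome(/truz/cro_ar/ka, /truz/je), — result: ok.
Using shelfsys.listout(/truz/cro_ar), giving [].
I invoke shelfsys.carve(/truz/cro_ar/ba), which returns ok.
I call shelfsys.pen(/livacam/hesi, voci), which returns created.
I use shelfsys.quote(/livacam/hesi), and get voci.
Next I call shelfsys.quote(/livacam/crawit): plel.
Now I run shelfsys.expunge(/truz/cro_ar/ba), and see ok.
Then shelfsys.listout(/truz), which returns [cro_ar/, je].


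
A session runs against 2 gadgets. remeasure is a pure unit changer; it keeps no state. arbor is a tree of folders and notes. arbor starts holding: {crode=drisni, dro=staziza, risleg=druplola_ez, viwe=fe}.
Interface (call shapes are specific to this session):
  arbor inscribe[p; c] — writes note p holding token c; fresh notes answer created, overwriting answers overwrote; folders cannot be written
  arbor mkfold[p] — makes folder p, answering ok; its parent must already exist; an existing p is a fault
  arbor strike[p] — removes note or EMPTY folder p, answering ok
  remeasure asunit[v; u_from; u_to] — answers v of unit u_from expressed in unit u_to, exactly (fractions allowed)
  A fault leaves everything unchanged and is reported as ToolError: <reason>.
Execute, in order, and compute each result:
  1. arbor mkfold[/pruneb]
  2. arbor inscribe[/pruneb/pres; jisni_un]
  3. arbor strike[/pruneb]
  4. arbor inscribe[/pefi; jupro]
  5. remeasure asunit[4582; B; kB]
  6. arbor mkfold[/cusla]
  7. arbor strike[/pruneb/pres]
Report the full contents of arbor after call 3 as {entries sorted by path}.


% arbor mkfold p='/pruneb'
  ok
% arbor inscribe p='/pruneb/pres' c='jisni_un'
  created
% arbor strike p='/pruneb'
  ToolError: not empty
% arbor inscribe p='/pefi' c='jupro'
  created
% remeasure asunit v='4582' u_from='B' u_to='kB'
  2291/500
% arbor mkfold p='/cusla'
  ok
% arbor strike p='/pruneb/pres'
  ok

Answer: {crode=drisni, dro=staziza, pruneb/, pruneb/pres=jisni_un, risleg=druplola_ez, viwe=fe}


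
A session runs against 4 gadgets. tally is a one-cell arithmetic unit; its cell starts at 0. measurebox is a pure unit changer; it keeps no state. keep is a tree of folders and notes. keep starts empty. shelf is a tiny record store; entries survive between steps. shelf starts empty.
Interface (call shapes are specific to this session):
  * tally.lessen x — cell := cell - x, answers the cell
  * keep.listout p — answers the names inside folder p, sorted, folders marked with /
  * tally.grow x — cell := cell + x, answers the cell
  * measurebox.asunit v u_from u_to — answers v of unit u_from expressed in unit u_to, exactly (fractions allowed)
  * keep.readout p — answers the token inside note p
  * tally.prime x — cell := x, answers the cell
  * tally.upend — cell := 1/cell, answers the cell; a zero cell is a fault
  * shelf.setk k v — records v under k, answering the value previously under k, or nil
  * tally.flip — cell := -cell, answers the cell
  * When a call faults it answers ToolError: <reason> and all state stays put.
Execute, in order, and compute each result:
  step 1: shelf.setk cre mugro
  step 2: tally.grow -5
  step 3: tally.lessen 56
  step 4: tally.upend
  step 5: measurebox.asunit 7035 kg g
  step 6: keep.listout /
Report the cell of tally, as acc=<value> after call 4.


Answer: acc=-1/61

Derivation:
> setk cre mugro
:: nil
> grow -5
:: -5
> lessen 56
:: -61
> upend
:: -1/61
> asunit 7035 kg g
:: 7035000
> listout /
:: []


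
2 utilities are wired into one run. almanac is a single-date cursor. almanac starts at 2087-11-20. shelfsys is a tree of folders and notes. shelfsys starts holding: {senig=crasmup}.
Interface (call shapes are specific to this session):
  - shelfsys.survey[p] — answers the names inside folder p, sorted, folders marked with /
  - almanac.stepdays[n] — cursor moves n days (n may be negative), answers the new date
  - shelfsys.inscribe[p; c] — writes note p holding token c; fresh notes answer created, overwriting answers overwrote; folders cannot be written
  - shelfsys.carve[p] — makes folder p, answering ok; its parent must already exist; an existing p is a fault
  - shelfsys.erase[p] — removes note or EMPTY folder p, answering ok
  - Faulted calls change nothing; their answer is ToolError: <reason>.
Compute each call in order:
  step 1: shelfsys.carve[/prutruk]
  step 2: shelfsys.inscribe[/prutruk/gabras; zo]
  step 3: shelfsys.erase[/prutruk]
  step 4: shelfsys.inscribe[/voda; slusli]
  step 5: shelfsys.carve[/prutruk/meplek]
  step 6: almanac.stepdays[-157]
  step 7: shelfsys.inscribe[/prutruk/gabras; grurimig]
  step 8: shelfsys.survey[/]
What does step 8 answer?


;; 1. shelfsys.carve(p=/prutruk) ~> ok
;; 2. shelfsys.inscribe(p=/prutruk/gabras, c=zo) ~> created
;; 3. shelfsys.erase(p=/prutruk) ~> ToolError: not empty
;; 4. shelfsys.inscribe(p=/voda, c=slusli) ~> created
;; 5. shelfsys.carve(p=/prutruk/meplek) ~> ok
;; 6. almanac.stepdays(n=-157) ~> 2087-06-16
;; 7. shelfsys.inscribe(p=/prutruk/gabras, c=grurimig) ~> overwrote
;; 8. shelfsys.survey(p=/) ~> [prutruk/, senig, voda]

Answer: [prutruk/, senig, voda]


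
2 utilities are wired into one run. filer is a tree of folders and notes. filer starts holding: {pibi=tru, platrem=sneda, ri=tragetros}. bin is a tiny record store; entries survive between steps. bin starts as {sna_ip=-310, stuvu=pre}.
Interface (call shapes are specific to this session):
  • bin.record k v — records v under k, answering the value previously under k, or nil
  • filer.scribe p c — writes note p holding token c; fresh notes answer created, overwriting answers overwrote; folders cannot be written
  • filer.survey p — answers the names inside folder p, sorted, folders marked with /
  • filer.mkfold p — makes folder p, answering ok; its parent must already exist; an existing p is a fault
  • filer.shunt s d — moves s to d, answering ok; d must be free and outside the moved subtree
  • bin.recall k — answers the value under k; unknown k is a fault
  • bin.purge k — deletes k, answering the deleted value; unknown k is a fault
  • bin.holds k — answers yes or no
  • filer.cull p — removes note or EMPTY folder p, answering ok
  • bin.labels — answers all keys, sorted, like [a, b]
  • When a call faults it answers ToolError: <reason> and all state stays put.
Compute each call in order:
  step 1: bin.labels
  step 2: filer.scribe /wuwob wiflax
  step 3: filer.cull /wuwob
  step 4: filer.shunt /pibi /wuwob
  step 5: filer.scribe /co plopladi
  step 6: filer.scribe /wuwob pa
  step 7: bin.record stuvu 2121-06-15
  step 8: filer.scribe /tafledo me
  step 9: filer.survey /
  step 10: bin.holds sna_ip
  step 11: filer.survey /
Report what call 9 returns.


Do: bin.labels[]
See: [sna_ip, stuvu]
Do: filer.scribe[p: /wuwob; c: wiflax]
See: created
Do: filer.cull[p: /wuwob]
See: ok
Do: filer.shunt[s: /pibi; d: /wuwob]
See: ok
Do: filer.scribe[p: /co; c: plopladi]
See: created
Do: filer.scribe[p: /wuwob; c: pa]
See: overwrote
Do: bin.record[k: stuvu; v: 2121-06-15]
See: pre
Do: filer.scribe[p: /tafledo; c: me]
See: created
Do: filer.survey[p: /]
See: [co, platrem, ri, tafledo, wuwob]
Do: bin.holds[k: sna_ip]
See: yes
Do: filer.survey[p: /]
See: [co, platrem, ri, tafledo, wuwob]

Answer: [co, platrem, ri, tafledo, wuwob]


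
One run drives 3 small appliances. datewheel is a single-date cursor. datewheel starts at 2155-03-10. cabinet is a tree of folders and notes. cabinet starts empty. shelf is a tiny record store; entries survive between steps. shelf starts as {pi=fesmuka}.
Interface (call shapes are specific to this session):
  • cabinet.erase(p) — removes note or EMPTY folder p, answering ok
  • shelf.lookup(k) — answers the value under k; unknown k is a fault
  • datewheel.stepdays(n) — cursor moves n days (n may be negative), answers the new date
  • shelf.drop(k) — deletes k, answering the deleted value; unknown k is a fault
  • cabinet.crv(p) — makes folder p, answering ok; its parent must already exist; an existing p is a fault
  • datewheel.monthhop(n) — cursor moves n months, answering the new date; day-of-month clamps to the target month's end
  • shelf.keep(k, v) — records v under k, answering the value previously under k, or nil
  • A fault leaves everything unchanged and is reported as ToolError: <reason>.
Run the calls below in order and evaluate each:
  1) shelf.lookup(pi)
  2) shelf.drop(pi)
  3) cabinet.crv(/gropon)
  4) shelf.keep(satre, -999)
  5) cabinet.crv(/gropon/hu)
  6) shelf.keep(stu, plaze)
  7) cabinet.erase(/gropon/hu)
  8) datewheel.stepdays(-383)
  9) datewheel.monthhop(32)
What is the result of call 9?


==> lookup(k→pi)
<== fesmuka
==> drop(k→pi)
<== fesmuka
==> crv(p→/gropon)
<== ok
==> keep(k→satre, v→-999)
<== nil
==> crv(p→/gropon/hu)
<== ok
==> keep(k→stu, v→plaze)
<== nil
==> erase(p→/gropon/hu)
<== ok
==> stepdays(n→-383)
<== 2154-02-20
==> monthhop(n→32)
<== 2156-10-20

Answer: 2156-10-20


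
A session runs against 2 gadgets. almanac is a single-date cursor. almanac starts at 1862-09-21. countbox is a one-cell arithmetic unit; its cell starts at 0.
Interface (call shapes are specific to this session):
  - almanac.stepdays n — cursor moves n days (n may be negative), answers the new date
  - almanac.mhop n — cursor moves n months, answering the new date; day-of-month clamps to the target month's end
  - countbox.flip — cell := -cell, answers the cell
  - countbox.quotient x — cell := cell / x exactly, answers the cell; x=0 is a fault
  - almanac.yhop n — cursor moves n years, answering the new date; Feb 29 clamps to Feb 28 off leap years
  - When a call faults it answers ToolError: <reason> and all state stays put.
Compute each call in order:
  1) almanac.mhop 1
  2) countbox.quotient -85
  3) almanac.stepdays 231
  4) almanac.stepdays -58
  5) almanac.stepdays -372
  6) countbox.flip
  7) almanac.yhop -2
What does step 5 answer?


Answer: 1862-04-05

Derivation:
>> almanac.mhop(n=1)
<< 1862-10-21
>> countbox.quotient(x=-85)
<< 0
>> almanac.stepdays(n=231)
<< 1863-06-09
>> almanac.stepdays(n=-58)
<< 1863-04-12
>> almanac.stepdays(n=-372)
<< 1862-04-05
>> countbox.flip()
<< 0
>> almanac.yhop(n=-2)
<< 1860-04-05


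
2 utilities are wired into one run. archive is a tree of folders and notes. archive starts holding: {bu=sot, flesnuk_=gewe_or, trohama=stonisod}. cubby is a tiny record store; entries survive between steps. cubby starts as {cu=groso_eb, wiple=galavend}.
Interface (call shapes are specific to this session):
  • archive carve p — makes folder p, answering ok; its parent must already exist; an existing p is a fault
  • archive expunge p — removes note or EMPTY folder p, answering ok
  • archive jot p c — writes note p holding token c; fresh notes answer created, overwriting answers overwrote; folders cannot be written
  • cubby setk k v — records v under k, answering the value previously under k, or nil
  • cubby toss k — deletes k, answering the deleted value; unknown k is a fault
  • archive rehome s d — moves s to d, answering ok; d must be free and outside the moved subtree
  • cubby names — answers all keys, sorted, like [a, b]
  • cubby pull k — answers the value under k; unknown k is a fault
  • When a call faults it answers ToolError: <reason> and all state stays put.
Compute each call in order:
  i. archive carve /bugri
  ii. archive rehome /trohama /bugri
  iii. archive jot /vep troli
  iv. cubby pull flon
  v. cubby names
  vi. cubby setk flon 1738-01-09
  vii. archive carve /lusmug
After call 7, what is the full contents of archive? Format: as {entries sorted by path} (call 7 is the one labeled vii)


Answer: {bu=sot, bugri/, flesnuk_=gewe_or, lusmug/, trohama=stonisod, vep=troli}

Derivation:
I use archive carve passing p: /bugri, and observe ok.
I try archive rehome passing s: /trohama, d: /bugri, and observe ToolError: exists.
Calling archive jot passing p: /vep, c: troli: created.
Then cubby pull passing k: flon: ToolError: no such key flon.
I call cubby names: [cu, wiple].
Next I call cubby setk passing k: flon, v: 1738-01-09, and see nil.
Now I run archive carve passing p: /lusmug, giving ok.


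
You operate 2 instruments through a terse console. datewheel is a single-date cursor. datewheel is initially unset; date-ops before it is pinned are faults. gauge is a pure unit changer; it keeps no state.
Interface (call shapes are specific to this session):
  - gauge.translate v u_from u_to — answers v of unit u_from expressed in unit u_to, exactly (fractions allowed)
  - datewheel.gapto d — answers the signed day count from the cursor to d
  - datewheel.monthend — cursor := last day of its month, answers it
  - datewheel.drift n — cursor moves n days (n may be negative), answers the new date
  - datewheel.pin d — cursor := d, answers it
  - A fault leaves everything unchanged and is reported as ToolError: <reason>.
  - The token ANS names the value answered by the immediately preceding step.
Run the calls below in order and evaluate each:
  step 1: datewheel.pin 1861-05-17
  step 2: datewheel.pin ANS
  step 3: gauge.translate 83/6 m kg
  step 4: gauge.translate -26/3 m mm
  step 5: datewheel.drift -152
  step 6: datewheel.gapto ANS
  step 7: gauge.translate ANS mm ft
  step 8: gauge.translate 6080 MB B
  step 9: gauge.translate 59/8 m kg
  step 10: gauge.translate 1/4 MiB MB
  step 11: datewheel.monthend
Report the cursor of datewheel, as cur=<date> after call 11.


→ datewheel.pin(d='1861-05-17')
← 1861-05-17
→ datewheel.pin(d='ANS')
← 1861-05-17
→ gauge.translate(v='83/6', u_from='m', u_to='kg')
← ToolError: incompatible units
→ gauge.translate(v='-26/3', u_from='m', u_to='mm')
← -26000/3
→ datewheel.drift(n='-152')
← 1860-12-16
→ datewheel.gapto(d='ANS')
← 0
→ gauge.translate(v='ANS', u_from='mm', u_to='ft')
← 0
→ gauge.translate(v='6080', u_from='MB', u_to='B')
← 6080000000
→ gauge.translate(v='59/8', u_from='m', u_to='kg')
← ToolError: incompatible units
→ gauge.translate(v='1/4', u_from='MiB', u_to='MB')
← 4096/15625
→ datewheel.monthend()
← 1860-12-31

Answer: cur=1860-12-31
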